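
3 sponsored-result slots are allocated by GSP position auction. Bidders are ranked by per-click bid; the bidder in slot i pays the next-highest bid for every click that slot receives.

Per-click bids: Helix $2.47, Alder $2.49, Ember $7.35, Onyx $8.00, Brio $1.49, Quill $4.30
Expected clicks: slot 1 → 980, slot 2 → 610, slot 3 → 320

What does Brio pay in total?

Sorting advertisers: $8.00 (Onyx) > $7.35 (Ember) > $4.30 (Quill) > $2.49 (Alder) > …
Brio ranks below slot 3 → no slot, pays nothing.

Brio pays $0.00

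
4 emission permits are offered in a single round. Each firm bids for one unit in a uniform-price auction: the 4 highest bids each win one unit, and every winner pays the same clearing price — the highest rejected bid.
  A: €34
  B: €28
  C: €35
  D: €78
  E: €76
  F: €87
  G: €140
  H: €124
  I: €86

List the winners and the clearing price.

Bids ranked high→low: 140 (G), 124 (H), 87 (F), 86 (I), 78 (D), 76 (E), …
Top 4: G, H, F, I.
Highest unsuccessful bid: €78 → clearing price.

G, H, F, I; each pays €78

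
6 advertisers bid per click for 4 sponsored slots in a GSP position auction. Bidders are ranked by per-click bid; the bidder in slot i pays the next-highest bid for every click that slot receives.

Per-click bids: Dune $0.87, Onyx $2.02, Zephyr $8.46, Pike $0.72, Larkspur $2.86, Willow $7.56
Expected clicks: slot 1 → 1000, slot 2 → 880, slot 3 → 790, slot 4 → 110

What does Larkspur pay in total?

Larkspur pays $1595.80

Sorting advertisers: $8.46 (Zephyr) > $7.56 (Willow) > $2.86 (Larkspur) > $2.02 (Onyx) > $0.87 (Dune) > …
Larkspur holds slot 3 → pays next bid $2.02 × 790 clicks = $1595.80.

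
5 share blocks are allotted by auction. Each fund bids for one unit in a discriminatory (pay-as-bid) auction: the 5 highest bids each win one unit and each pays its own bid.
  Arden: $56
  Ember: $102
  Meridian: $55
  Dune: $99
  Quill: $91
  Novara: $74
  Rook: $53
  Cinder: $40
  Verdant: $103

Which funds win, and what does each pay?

Verdant $103, Ember $102, Dune $99, Quill $91, Novara $74

Sorting: 103 (Verdant), 102 (Ember), 99 (Dune), 91 (Quill), 74 (Novara), 56 (Arden), 55 (Meridian), …
The 5 highest are Verdant, Ember, Dune, Quill, Novara.
Each winner pays its own bid: Verdant $103, Ember $102, Dune $99, Quill $91, Novara $74.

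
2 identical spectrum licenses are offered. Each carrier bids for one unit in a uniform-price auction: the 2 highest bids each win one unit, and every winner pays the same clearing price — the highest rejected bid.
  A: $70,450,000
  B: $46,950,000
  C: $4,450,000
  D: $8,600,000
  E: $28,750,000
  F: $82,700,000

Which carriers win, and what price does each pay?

Sorting: 82,700,000 (F), 70,450,000 (A), 46,950,000 (B), 28,750,000 (E), …
Top 2: F, A.
Highest unsuccessful bid: $46,950,000 → clearing price.

F, A; each pays $46,950,000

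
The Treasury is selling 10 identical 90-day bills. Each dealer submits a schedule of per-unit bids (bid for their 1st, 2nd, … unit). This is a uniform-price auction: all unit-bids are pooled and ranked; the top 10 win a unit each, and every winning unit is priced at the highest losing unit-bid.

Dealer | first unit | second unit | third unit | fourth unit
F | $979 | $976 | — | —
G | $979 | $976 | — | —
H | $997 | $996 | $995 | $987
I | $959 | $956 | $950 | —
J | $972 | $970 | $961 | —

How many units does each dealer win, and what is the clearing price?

F 2, G 2, H 4, J 2; clearing price $961

Merging the schedules and taking the best 10: 997 (H-1), 996 (H-2), 995 (H-3), 987 (H-4), 979 (F-1), 979 (G-1), 976 (F-2), 976 (G-2), 972 (J-1), 970 (J-2)
The (k+1)-th unit-bid is $961.
Allocation: F 2, G 2, H 4, J 2.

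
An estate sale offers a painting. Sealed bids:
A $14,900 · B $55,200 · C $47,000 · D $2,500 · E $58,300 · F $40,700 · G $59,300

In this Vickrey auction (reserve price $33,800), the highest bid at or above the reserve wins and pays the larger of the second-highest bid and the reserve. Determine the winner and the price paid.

Vickrey auction (reserve price $33,800): the highest bid at or above the reserve wins and pays the larger of the second-highest bid and the reserve.
Sorting bids: 59,300 (G) > 58,300 (E) > 55,200 (B) > 47,000 (C) > 40,700 (F) > 14,900 (A) > …
G has the top bid at or above the reserve ($59,300).
max(second-highest $58,300, reserve $33,800) = $58,300; the reserve does not bind.

G pays $58,300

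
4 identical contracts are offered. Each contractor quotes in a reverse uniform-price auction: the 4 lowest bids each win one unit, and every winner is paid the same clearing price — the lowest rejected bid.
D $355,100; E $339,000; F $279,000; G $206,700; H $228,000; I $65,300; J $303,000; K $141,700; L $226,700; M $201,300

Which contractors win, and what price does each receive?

Ordering the bids: 65,300 (I), 141,700 (K), 201,300 (M), 206,700 (G), 226,700 (L), 228,000 (H), …
Winners (4 units): I, K, M, G.
First losing bid is L's $226,700, which sets the uniform price.

I, K, M, G; each is paid $226,700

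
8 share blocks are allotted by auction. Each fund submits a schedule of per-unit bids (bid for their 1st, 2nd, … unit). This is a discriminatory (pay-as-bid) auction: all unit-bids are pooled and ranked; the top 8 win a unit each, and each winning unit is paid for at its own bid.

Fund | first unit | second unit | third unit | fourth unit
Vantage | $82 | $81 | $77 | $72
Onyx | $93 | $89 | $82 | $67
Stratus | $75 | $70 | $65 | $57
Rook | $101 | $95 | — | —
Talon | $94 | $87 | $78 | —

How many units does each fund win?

Pooled unit-bids ranked (top 8): 101 (Rook-1), 95 (Rook-2), 94 (Talon-1), 93 (Onyx-1), 89 (Onyx-2), 87 (Talon-2), 82 (Vantage-1), 82 (Onyx-3)
Next rejected bid: $81 (not a price — pay-as-bid).
Allocation: Onyx 3, Rook 2, Talon 2, Vantage 1.

Onyx 3, Rook 2, Talon 2, Vantage 1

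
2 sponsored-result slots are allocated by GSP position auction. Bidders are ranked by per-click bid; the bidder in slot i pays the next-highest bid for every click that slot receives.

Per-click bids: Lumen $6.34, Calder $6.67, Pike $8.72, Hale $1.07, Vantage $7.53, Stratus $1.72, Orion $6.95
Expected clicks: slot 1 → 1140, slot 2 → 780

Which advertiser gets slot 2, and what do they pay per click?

Ranked by bid: $8.72 (Pike) > $7.53 (Vantage) > $6.95 (Orion) > …
Slot 2 goes to the second-ranked bidder, Vantage, who pays the next bid down: $6.95/click.

Vantage; $6.95 per click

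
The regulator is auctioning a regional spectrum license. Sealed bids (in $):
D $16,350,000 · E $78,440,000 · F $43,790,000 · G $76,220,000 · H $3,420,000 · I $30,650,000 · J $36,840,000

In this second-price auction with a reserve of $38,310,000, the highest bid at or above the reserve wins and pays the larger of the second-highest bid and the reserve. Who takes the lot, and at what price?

Bids in order: 78,440,000 (E) > 76,220,000 (G) > 43,790,000 (F) > 36,840,000 (J) > 30,650,000 (I) > 16,350,000 (D) > …
E has the top bid at or above the reserve ($78,440,000).
Second-highest bid $76,220,000 exceeds the reserve $38,310,000 → payment $76,220,000.

E pays $76,220,000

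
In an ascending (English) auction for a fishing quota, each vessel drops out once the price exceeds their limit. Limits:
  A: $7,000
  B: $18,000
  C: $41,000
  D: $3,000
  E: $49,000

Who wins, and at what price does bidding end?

Limits in order: 49,000 (E) > 41,000 (C) > 18,000 (B) > 7,000 (A) > 3,000 (D)
Once the price passes $41,000, only E is left; the hammer falls at C's limit of $41,000.

E wins at $41,000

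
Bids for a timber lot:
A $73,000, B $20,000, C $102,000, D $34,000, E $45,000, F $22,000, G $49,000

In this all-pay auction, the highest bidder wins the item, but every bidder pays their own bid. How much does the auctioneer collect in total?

Sorting bids: 102,000 (C) > 73,000 (A) > 49,000 (G) > 45,000 (E) > 34,000 (D) > 22,000 (F) > …
Every bidder forfeits their bid regardless of winning.
Revenue = 73,000 + 20,000 + 102,000 + 34,000 + 45,000 + 22,000 + 49,000 = $345,000.

Total revenue: $345,000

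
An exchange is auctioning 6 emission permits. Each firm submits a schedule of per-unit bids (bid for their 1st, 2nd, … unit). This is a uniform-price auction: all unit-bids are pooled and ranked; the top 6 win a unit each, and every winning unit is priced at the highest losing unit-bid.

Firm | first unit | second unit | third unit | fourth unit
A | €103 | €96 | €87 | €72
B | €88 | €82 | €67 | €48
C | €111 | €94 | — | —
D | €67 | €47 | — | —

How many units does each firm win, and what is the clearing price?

A 3, B 1, C 2; clearing price €82

All unit-bids, highest first — top 6: 111 (C-1), 103 (A-1), 96 (A-2), 94 (C-2), 88 (B-1), 87 (A-3)
First bid not allocated: €82.
Allocation: A 3, B 1, C 2.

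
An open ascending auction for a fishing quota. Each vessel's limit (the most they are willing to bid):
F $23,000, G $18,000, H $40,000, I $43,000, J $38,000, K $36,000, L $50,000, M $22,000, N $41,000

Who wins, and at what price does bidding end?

L wins at $43,000

Rule: the price rises until one bidder remains; the winner pays the price at which the last rival dropped out.
Limits in order: 50,000 (L) > 43,000 (I) > 41,000 (N) > 40,000 (H) > 38,000 (J) > 36,000 (K) > …
I is the last rival to drop out, at $43,000; L remains and wins at that price.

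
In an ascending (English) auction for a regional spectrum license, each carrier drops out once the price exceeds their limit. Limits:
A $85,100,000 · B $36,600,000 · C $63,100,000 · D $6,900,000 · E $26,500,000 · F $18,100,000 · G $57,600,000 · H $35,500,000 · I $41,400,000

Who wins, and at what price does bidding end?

A wins at $63,100,000

Ascending (English) auction: the price rises until one bidder remains; the winner pays the price at which the last rival dropped out.
Limits ranked: 85,100,000 (A) > 63,100,000 (C) > 57,600,000 (G) > 41,400,000 (I) > 36,600,000 (B) > 35,500,000 (H) > …
Once the price passes $63,100,000, only A is left; the hammer falls at C's limit of $63,100,000.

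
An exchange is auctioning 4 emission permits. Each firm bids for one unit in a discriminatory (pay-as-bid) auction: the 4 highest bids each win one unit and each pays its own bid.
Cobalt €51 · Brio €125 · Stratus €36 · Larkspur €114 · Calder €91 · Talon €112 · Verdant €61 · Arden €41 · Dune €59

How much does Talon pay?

Talon pays €112

Sorting: 125 (Brio), 114 (Larkspur), 112 (Talon), 91 (Calder), 61 (Verdant), 59 (Dune), …
The 4 highest are Brio, Larkspur, Talon, Calder.
Talon wins → own bid €112.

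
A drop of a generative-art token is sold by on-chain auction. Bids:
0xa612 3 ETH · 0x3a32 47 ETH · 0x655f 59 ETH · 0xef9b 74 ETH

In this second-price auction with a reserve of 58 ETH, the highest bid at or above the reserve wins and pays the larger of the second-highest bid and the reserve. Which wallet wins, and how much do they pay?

0xef9b pays 59 ETH

Second-price auction with a reserve of 58 ETH: the highest bid at or above the reserve wins and pays the larger of the second-highest bid and the reserve.
Bids in order: 74 (0xef9b) > 59 (0x655f) > 47 (0x3a32) > 3 (0xa612)
Highest eligible bid: 0xef9b at 74 ETH.
max(second-highest 59 ETH, reserve 58 ETH) = 59 ETH; the reserve does not bind.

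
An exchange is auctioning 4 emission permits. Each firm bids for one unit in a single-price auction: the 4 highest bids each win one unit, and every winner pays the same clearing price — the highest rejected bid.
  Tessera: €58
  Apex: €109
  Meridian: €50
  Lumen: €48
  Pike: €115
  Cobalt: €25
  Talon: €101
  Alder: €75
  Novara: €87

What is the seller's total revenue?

Sorting: 115 (Pike), 109 (Apex), 101 (Talon), 87 (Novara), 75 (Alder), 58 (Tessera), …
Top 4: Pike, Apex, Talon, Novara.
Clearing price = highest rejected bid = €75.
Total revenue = 4 × €75 = €300.

Total revenue: €300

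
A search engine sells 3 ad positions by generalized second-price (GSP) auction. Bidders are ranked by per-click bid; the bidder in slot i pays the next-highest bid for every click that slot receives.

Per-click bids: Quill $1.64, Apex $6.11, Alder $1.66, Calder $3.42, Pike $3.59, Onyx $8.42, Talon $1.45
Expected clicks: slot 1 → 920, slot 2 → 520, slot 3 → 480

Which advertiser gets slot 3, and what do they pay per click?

Ranked by bid: $8.42 (Onyx) > $6.11 (Apex) > $3.59 (Pike) > $3.42 (Calder) > …
Slot 3 goes to the third-ranked bidder, Pike, who pays the next bid down: $3.42/click.

Pike; $3.42 per click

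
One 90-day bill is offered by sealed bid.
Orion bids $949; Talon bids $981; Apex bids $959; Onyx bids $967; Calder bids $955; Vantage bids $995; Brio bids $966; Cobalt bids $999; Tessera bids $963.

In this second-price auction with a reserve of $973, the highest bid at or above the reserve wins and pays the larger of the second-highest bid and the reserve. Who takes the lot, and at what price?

Cobalt pays $995

Bids ranked: 999 (Cobalt) > 995 (Vantage) > 981 (Talon) > 967 (Onyx) > 966 (Brio) > 963 (Tessera) > …
Highest eligible bid: Cobalt at $999.
max(second-highest $995, reserve $973) = $995; the reserve does not bind.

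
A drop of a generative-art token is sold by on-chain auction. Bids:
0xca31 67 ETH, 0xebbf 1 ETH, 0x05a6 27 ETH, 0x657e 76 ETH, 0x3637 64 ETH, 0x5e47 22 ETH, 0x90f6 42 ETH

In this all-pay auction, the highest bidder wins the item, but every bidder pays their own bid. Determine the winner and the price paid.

All-pay auction: the highest bidder wins the item, but every bidder pays their own bid.
Bids in order: 76 (0x657e) > 67 (0xca31) > 64 (0x3637) > 42 (0x90f6) > 27 (0x05a6) > 22 (0x5e47) > …
0x657e is highest and takes the item; every bidder forfeits their bid.

0x657e pays 76 ETH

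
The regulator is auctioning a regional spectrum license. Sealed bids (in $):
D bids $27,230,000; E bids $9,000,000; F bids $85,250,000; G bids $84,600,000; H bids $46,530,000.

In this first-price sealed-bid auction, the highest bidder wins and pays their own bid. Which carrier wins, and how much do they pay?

Bids ranked: 85,250,000 (F) > 84,600,000 (G) > 46,530,000 (H) > 27,230,000 (D) > 9,000,000 (E)
First-price: F pays what they bid, $85,250,000.

F pays $85,250,000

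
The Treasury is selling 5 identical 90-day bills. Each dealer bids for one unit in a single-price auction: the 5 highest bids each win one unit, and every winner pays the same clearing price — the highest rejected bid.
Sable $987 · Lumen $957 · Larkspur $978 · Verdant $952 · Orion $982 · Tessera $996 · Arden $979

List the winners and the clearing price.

Tessera, Sable, Orion, Arden, Larkspur; each pays $957

Ordering the bids: 996 (Tessera), 987 (Sable), 982 (Orion), 979 (Arden), 978 (Larkspur), 957 (Lumen), 952 (Verdant)
The 5 highest are Tessera, Sable, Orion, Arden, Larkspur.
Clearing price = highest rejected bid = $957.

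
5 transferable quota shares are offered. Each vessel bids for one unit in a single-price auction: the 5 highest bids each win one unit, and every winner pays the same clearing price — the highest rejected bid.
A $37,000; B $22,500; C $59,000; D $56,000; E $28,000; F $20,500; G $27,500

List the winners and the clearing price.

C, D, A, E, G; each pays $22,500

Bids ranked high→low: 59,000 (C), 56,000 (D), 37,000 (A), 28,000 (E), 27,500 (G), 22,500 (B), 20,500 (F)
The 5 highest are C, D, A, E, G.
Clearing price = highest rejected bid = $22,500.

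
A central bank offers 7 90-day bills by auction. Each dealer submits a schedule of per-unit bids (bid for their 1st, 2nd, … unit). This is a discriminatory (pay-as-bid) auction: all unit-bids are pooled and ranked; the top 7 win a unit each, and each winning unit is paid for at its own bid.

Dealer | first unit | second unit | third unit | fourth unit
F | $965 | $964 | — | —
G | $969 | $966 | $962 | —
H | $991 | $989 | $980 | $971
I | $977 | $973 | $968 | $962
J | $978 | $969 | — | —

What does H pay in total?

All unit-bids, highest first — top 7: 991 (H-1), 989 (H-2), 980 (H-3), 978 (J-1), 977 (I-1), 973 (I-2), 971 (H-4)
Next rejected bid: $969 (not a price — pay-as-bid).
H's winning unit-bids: 991 + 989 + 980 + 971 = $3,931.

H pays $3,931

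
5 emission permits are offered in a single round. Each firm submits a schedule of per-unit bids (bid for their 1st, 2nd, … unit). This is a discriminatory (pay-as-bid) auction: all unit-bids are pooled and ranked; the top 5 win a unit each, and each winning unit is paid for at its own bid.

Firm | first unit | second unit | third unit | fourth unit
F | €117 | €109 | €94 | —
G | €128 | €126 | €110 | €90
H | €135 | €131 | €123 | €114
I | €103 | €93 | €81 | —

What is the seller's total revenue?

Total revenue: €643

Pooled unit-bids ranked (top 5): 135 (H-1), 131 (H-2), 128 (G-1), 126 (G-2), 123 (H-3)
Next rejected bid: €117 (not a price — pay-as-bid).
Each winning unit pays its own bid.
Revenue = 135 + 131 + 128 + 126 + 123 = €643.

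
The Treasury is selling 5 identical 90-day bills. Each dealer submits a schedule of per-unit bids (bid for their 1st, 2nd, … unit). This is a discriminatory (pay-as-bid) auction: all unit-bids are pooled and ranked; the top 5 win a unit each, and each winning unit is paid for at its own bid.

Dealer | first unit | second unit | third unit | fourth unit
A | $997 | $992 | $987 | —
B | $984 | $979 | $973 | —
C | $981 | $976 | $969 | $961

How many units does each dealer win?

A 3, B 1, C 1

All unit-bids, highest first — top 5: 997 (A-1), 992 (A-2), 987 (A-3), 984 (B-1), 981 (C-1)
Next rejected bid: $979 (not a price — pay-as-bid).
Allocation: A 3, B 1, C 1.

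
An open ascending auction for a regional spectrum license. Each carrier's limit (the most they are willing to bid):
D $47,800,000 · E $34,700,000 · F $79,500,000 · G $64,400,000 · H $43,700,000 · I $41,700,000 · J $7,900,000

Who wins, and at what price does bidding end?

Rule: the price rises until one bidder remains; the winner pays the price at which the last rival dropped out.
Limits ranked: 79,500,000 (F) > 64,400,000 (G) > 47,800,000 (D) > 43,700,000 (H) > 41,700,000 (I) > 34,700,000 (E) > …
G is the last rival to drop out, at $64,400,000; F remains and wins at that price.

F wins at $64,400,000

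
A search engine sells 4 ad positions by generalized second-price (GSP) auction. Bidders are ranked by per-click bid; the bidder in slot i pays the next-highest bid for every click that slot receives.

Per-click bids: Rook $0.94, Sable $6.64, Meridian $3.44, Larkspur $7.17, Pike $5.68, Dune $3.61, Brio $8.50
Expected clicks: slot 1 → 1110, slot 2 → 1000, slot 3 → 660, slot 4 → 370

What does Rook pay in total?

Per-click bids in order: $8.50 (Brio) > $7.17 (Larkspur) > $6.64 (Sable) > $5.68 (Pike) > $3.61 (Dune) > …
Rook ranks below slot 4 → no slot, pays nothing.

Rook pays $0.00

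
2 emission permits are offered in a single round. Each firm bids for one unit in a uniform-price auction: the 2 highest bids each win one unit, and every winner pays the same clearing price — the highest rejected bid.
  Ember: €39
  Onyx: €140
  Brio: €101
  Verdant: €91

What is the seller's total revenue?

Total revenue: €182

Sorting: 140 (Onyx), 101 (Brio), 91 (Verdant), 39 (Ember)
Top 2: Onyx, Brio.
First losing bid is Verdant's €91, which sets the uniform price.
Total revenue = 2 × €91 = €182.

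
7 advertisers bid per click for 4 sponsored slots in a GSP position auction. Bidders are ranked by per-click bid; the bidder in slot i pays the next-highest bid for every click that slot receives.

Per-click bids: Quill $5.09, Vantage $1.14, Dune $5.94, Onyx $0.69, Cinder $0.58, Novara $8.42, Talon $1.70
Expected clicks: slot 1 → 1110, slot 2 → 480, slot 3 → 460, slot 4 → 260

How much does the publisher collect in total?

Total revenue: $10115.00

Sorting advertisers: $8.42 (Novara) > $5.94 (Dune) > $5.09 (Quill) > $1.70 (Talon) > $1.14 (Vantage) > …
Slot 1: Novara pays $5.94 × 1110 = $6593.40
Slot 2: Dune pays $5.09 × 480 = $2443.20
Slot 3: Quill pays $1.70 × 460 = $782.00
Slot 4: Talon pays $1.14 × 260 = $296.40
Total = $10115.00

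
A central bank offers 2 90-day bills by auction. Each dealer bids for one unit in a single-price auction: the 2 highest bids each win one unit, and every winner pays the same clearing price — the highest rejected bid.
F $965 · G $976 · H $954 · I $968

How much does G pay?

G pays $965

Bids ranked high→low: 976 (G), 968 (I), 965 (F), 954 (H)
Winners (2 units): G, I.
First losing bid is F's $965, which sets the uniform price.
G wins → pays $965.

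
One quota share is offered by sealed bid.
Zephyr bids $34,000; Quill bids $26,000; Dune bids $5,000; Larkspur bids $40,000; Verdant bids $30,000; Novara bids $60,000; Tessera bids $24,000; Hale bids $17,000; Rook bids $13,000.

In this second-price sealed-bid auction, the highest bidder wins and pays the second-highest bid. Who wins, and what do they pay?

Bids in order: 60,000 (Novara) > 40,000 (Larkspur) > 34,000 (Zephyr) > 30,000 (Verdant) > 26,000 (Quill) > 24,000 (Tessera) > …
Novara wins with the highest bid; price is set by the runner-up at $40,000.

Novara pays $40,000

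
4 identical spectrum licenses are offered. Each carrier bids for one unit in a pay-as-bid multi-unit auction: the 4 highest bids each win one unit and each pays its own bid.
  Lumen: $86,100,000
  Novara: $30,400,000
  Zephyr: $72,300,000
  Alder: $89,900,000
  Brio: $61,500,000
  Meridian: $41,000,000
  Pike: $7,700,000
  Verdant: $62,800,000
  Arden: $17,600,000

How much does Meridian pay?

Ordering the bids: 89,900,000 (Alder), 86,100,000 (Lumen), 72,300,000 (Zephyr), 62,800,000 (Verdant), 61,500,000 (Brio), 41,000,000 (Meridian), …
The 4 highest are Alder, Lumen, Zephyr, Verdant.
Meridian does not win → $0.

Meridian pays $0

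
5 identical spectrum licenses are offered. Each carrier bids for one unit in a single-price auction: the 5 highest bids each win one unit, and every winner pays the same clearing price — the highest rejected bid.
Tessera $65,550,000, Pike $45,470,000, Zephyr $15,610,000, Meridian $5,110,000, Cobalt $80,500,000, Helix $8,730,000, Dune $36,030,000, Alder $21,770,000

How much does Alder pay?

Alder pays $15,610,000

Sorting: 80,500,000 (Cobalt), 65,550,000 (Tessera), 45,470,000 (Pike), 36,030,000 (Dune), 21,770,000 (Alder), 15,610,000 (Zephyr), 8,730,000 (Helix), …
Top 5: Cobalt, Tessera, Pike, Dune, Alder.
Clearing price = highest rejected bid = $15,610,000.
Alder wins → pays $15,610,000.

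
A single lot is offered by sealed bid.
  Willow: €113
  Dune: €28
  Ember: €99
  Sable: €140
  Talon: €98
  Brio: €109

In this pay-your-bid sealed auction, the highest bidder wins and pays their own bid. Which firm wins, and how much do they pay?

Rule: the highest bidder wins and pays their own bid.
Bids ranked: 140 (Sable) > 113 (Willow) > 109 (Brio) > 99 (Ember) > 98 (Talon) > 28 (Dune)
Sable is highest → pays own bid, €140.

Sable pays €140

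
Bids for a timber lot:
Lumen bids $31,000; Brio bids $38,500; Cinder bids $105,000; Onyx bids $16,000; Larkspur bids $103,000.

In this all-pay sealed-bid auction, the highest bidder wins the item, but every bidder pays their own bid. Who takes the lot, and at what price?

Bids ranked: 105,000 (Cinder) > 103,000 (Larkspur) > 38,500 (Brio) > 31,000 (Lumen) > 16,000 (Onyx)
Cinder wins with the top bid; all bids are sunk regardless.

Cinder pays $105,000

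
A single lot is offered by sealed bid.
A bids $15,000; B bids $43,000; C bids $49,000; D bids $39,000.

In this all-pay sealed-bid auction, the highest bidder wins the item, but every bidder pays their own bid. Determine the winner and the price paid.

Rule: the highest bidder wins the item, but every bidder pays their own bid.
Sorting bids: 49,000 (C) > 43,000 (B) > 39,000 (D) > 15,000 (A)
C is highest and takes the item; every bidder forfeits their bid.

C pays $49,000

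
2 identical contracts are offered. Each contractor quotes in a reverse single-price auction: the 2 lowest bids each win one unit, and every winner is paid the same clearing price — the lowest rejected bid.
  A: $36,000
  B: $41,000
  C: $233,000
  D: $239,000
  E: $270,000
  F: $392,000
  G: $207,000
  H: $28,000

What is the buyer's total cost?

Ordering the bids: 28,000 (H), 36,000 (A), 41,000 (B), 207,000 (G), …
The 2 lowest are H, A.
Lowest unsuccessful bid: $41,000 → clearing price.
Total cost = 2 × $41,000 = $82,000.

Total cost: $82,000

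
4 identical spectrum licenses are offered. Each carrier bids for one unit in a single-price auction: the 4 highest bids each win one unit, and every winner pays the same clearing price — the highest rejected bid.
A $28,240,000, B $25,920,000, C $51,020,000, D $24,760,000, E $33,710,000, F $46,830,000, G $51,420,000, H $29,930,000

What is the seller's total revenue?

Total revenue: $119,720,000

Ordering the bids: 51,420,000 (G), 51,020,000 (C), 46,830,000 (F), 33,710,000 (E), 29,930,000 (H), 28,240,000 (A), …
Top 4: G, C, F, E.
Highest unsuccessful bid: $29,930,000 → clearing price.
Total revenue = 4 × $29,930,000 = $119,720,000.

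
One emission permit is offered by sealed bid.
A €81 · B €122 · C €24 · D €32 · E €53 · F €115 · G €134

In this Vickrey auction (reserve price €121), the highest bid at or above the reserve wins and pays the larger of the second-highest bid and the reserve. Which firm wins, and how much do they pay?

G pays €122

Vickrey auction (reserve price €121): the highest bid at or above the reserve wins and pays the larger of the second-highest bid and the reserve.
Bids ranked: 134 (G) > 122 (B) > 115 (F) > 81 (A) > 53 (E) > 32 (D) > …
Highest eligible bid: G at €134.
Second-highest bid €122 exceeds the reserve €121 → payment €122.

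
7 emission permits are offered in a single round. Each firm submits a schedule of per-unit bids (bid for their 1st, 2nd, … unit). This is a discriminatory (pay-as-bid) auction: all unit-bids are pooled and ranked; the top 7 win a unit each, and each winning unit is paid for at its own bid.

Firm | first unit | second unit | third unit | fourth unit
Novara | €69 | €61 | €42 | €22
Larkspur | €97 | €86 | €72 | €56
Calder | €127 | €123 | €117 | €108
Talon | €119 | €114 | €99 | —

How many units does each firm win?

Calder 4, Talon 3

All unit-bids, highest first — top 7: 127 (Calder-1), 123 (Calder-2), 119 (Talon-1), 117 (Calder-3), 114 (Talon-2), 108 (Calder-4), 99 (Talon-3)
Next rejected bid: €97 (not a price — pay-as-bid).
Allocation: Calder 4, Talon 3.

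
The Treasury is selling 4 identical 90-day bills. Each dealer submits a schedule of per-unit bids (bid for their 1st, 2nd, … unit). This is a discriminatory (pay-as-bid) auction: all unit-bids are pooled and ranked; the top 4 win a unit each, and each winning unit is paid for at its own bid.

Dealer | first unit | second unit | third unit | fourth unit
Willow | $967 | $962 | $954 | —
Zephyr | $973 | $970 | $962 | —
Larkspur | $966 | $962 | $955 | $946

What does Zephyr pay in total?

All unit-bids, highest first — top 4: 973 (Zephyr-1), 970 (Zephyr-2), 967 (Willow-1), 966 (Larkspur-1)
Next rejected bid: $962 (not a price — pay-as-bid).
Zephyr's winning unit-bids: 973 + 970 = $1,943.

Zephyr pays $1,943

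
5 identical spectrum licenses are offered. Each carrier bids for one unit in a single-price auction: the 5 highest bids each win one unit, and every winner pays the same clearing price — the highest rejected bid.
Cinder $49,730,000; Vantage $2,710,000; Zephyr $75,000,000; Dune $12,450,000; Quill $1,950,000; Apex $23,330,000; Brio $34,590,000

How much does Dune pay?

Bids ranked high→low: 75,000,000 (Zephyr), 49,730,000 (Cinder), 34,590,000 (Brio), 23,330,000 (Apex), 12,450,000 (Dune), 2,710,000 (Vantage), 1,950,000 (Quill)
Winners (5 units): Zephyr, Cinder, Brio, Apex, Dune.
Highest unsuccessful bid: $2,710,000 → clearing price.
Dune wins → pays $2,710,000.

Dune pays $2,710,000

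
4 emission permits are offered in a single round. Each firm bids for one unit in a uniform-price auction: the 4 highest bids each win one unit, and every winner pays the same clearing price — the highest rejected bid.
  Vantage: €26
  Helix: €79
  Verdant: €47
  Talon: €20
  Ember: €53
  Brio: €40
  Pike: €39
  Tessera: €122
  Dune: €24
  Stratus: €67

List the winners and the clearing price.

Tessera, Helix, Stratus, Ember; each pays €47

Ordering the bids: 122 (Tessera), 79 (Helix), 67 (Stratus), 53 (Ember), 47 (Verdant), 40 (Brio), …
The 4 highest are Tessera, Helix, Stratus, Ember.
First losing bid is Verdant's €47, which sets the uniform price.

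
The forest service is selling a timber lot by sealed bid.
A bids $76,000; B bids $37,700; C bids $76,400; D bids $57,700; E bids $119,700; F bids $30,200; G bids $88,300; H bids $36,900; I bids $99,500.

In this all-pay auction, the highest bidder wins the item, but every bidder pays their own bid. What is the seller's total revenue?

Total revenue: $622,400

Bids in order: 119,700 (E) > 99,500 (I) > 88,300 (G) > 76,400 (C) > 76,000 (A) > 57,700 (D) > …
E wins with the top bid; all bids are sunk regardless.
Every bidder forfeits their bid regardless of winning.
Revenue = 76,000 + 37,700 + 76,400 + 57,700 + 119,700 + 30,200 + 88,300 + 36,900 + 99,500 = $622,400.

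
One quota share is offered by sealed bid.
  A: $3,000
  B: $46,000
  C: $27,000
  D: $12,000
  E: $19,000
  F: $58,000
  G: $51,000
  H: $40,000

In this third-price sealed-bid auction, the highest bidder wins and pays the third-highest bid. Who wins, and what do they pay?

F pays $46,000

Third-price sealed-bid auction: the highest bidder wins and pays the third-highest bid.
Bids in order: 58,000 (F) > 51,000 (G) > 46,000 (B) > 40,000 (H) > 27,000 (C) > 19,000 (E) > …
F is highest; pays the third-highest bid, $46,000.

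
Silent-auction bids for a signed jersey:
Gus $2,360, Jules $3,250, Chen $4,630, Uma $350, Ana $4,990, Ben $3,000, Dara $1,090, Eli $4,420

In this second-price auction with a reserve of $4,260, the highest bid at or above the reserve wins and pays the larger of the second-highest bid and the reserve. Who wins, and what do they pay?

Ana pays $4,630

Sorting bids: 4,990 (Ana) > 4,630 (Chen) > 4,420 (Eli) > 3,250 (Jules) > 3,000 (Ben) > 2,360 (Gus) > …
Ana has the top bid at or above the reserve ($4,990).
max(second-highest $4,630, reserve $4,260) = $4,630; the reserve does not bind.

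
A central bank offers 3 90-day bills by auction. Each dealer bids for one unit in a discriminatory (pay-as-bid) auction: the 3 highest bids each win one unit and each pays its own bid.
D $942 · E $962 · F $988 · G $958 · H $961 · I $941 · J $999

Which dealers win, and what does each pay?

J $999, F $988, E $962

Sorting: 999 (J), 988 (F), 962 (E), 961 (H), 958 (G), …
Top 3: J, F, E.
Each winner pays its own bid: J $999, F $988, E $962.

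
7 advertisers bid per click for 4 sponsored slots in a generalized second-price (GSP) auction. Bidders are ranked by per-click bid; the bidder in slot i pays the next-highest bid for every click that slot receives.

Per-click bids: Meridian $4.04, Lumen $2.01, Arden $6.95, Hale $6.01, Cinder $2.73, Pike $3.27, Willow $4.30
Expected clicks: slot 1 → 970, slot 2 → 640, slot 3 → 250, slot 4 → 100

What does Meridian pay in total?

Sorting advertisers: $6.95 (Arden) > $6.01 (Hale) > $4.30 (Willow) > $4.04 (Meridian) > $3.27 (Pike) > …
Meridian holds slot 4 → pays next bid $3.27 × 100 clicks = $327.00.

Meridian pays $327.00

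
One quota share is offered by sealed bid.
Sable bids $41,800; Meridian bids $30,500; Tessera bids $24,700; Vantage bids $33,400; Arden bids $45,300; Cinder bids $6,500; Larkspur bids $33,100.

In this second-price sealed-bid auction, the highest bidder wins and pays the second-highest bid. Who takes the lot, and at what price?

Arden pays $41,800

Bids ranked: 45,300 (Arden) > 41,800 (Sable) > 33,400 (Vantage) > 33,100 (Larkspur) > 30,500 (Meridian) > 24,700 (Tessera) > …
Arden is highest; pays the second-highest bid, $41,800.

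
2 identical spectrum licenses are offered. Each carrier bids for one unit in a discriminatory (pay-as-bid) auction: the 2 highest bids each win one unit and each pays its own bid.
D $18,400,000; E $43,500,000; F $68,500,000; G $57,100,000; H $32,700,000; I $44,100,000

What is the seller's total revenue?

Total revenue: $125,600,000

Ordering the bids: 68,500,000 (F), 57,100,000 (G), 44,100,000 (I), 43,500,000 (E), …
The 2 highest are F, G.
Total revenue = 68,500,000 + 57,100,000 = $125,600,000.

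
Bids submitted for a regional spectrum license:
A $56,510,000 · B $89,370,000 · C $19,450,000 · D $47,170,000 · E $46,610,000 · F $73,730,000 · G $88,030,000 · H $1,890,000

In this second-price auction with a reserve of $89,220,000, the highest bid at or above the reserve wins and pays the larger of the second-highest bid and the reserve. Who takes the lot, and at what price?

B pays $89,220,000

Bids ranked: 89,370,000 (B) > 88,030,000 (G) > 73,730,000 (F) > 56,510,000 (A) > 47,170,000 (D) > 46,610,000 (E) > …
B has the top bid at or above the reserve ($89,370,000).
Second-highest bid $88,030,000 is below the reserve $89,220,000, so the reserve binds → payment $89,220,000.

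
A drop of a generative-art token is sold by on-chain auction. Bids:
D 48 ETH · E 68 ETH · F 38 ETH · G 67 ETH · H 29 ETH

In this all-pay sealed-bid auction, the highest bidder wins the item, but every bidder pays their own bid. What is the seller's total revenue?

Rule: the highest bidder wins the item, but every bidder pays their own bid.
Bids ranked: 68 (E) > 67 (G) > 48 (D) > 38 (F) > 29 (H)
E wins with the top bid; all bids are sunk regardless.
Every bidder forfeits their bid regardless of winning.
Revenue = 48 + 68 + 38 + 67 + 29 = 250 ETH.

Total revenue: 250 ETH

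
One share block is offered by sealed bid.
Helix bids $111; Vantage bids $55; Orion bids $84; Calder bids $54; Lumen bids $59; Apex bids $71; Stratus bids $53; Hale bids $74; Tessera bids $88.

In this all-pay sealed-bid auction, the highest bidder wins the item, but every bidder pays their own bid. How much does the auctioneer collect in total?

Rule: the highest bidder wins the item, but every bidder pays their own bid.
Bids ranked: 111 (Helix) > 88 (Tessera) > 84 (Orion) > 74 (Hale) > 71 (Apex) > 59 (Lumen) > …
Every bidder forfeits their bid regardless of winning.
Revenue = 111 + 55 + 84 + 54 + 59 + 71 + 53 + 74 + 88 = $649.

Total revenue: $649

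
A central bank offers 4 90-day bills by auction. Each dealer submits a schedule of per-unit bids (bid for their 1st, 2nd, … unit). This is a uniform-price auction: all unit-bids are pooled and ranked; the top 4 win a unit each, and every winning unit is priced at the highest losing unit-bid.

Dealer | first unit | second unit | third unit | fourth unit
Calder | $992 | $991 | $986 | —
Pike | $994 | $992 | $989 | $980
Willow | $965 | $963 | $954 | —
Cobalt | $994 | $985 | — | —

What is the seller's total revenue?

All unit-bids, highest first — top 4: 994 (Pike-1), 994 (Cobalt-1), 992 (Calder-1), 992 (Pike-2)
The (k+1)-th unit-bid is $991.
Allocation: Calder 1, Cobalt 1, Pike 2. Every unit priced at $991.
Revenue = 4 × 991 = $3,964.

Total revenue: $3,964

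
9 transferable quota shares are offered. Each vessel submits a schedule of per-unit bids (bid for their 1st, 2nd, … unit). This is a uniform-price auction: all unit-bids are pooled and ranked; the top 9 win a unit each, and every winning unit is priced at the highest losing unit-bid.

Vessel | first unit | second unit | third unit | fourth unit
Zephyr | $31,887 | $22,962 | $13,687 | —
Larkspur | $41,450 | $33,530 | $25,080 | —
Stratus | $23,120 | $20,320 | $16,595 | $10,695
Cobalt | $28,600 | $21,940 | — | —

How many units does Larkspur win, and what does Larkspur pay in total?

All unit-bids, highest first — top 9: 41,450 (Larkspur-1), 33,530 (Larkspur-2), 31,887 (Zephyr-1), 28,600 (Cobalt-1), 25,080 (Larkspur-3), 23,120 (Stratus-1), 22,962 (Zephyr-2), 21,940 (Cobalt-2), 20,320 (Stratus-2)
First bid not allocated: $16,595.
Larkspur wins 3 unit(s) at $16,595 each.

Larkspur: 3 units, pays $49,785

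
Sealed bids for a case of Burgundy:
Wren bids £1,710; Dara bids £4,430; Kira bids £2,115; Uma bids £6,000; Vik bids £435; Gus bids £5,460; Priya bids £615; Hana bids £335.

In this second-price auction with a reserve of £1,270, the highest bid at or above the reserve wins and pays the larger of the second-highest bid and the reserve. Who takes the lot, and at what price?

Uma pays £5,460

Bids ranked: 6,000 (Uma) > 5,460 (Gus) > 4,430 (Dara) > 2,115 (Kira) > 1,710 (Wren) > 615 (Priya) > …
Uma has the top bid at or above the reserve (£6,000).
Second-highest bid £5,460 exceeds the reserve £1,270 → payment £5,460.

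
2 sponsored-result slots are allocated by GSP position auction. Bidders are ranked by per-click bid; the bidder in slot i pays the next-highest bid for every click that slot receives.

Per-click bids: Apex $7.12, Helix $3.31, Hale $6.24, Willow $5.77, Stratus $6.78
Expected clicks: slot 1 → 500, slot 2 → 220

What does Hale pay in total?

Hale pays $0.00

Ranked by bid: $7.12 (Apex) > $6.78 (Stratus) > $6.24 (Hale) > …
Hale ranks below slot 2 → no slot, pays nothing.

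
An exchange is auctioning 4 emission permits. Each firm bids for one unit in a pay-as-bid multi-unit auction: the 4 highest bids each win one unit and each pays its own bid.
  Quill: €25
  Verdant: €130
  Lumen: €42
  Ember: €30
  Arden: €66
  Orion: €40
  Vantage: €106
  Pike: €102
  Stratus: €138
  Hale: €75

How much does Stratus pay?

Stratus pays €138

Ordering the bids: 138 (Stratus), 130 (Verdant), 106 (Vantage), 102 (Pike), 75 (Hale), 66 (Arden), …
Winners (4 units): Stratus, Verdant, Vantage, Pike.
Stratus wins → own bid €138.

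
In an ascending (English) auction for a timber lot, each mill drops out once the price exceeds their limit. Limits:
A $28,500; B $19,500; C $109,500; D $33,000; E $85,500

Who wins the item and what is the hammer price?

Limits in order: 109,500 (C) > 85,500 (E) > 33,000 (D) > 28,500 (A) > 19,500 (B)
E is the last rival to drop out, at $85,500; C remains and wins at that price.

C wins at $85,500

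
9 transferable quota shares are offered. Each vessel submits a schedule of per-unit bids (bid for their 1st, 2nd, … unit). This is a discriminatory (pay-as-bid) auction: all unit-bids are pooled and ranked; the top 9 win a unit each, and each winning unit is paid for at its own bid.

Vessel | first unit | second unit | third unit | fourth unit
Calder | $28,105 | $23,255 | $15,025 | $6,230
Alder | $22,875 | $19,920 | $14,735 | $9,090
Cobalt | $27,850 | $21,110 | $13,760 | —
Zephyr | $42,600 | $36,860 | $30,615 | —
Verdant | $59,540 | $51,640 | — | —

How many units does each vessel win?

Pooled unit-bids ranked (top 9): 59,540 (Verdant-1), 51,640 (Verdant-2), 42,600 (Zephyr-1), 36,860 (Zephyr-2), 30,615 (Zephyr-3), 28,105 (Calder-1), 27,850 (Cobalt-1), 23,255 (Calder-2), 22,875 (Alder-1)
Next rejected bid: $21,110 (not a price — pay-as-bid).
Allocation: Alder 1, Calder 2, Cobalt 1, Verdant 2, Zephyr 3.

Alder 1, Calder 2, Cobalt 1, Verdant 2, Zephyr 3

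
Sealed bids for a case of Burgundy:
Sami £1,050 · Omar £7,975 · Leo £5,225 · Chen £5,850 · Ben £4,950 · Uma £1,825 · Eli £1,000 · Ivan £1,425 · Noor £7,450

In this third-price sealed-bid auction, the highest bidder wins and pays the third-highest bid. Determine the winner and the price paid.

Omar pays £5,850

Third-price sealed-bid auction: the highest bidder wins and pays the third-highest bid.
Bids in order: 7,975 (Omar) > 7,450 (Noor) > 5,850 (Chen) > 5,225 (Leo) > 4,950 (Ben) > 1,825 (Uma) > …
Omar is highest; pays the third-highest bid, £5,850.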